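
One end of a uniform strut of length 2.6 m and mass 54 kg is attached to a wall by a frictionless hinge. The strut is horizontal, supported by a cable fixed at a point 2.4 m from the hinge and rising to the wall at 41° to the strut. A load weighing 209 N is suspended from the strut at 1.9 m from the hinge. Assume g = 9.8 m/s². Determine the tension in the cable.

Take torques about the hinge: T sin 41° · 2.4 = 54×9.8×1.3 + 209×1.9 = 1085.1 N·m.
So T = 1085.1 / (0.6561 × 2.4) = 689.13 N.

T ≈ 689 N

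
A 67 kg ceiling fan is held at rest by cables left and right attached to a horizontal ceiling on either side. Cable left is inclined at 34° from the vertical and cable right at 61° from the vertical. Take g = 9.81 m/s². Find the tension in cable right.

Angles from the horizontal: cable left is 90° − 34° = 56°, cable right is 90° − 61° = 29°.
Weight W = 67 × 9.81 = 657.3 N acts straight down.
Horizontal: T_left cos 56° = T_right cos 29°  →  T_left = 1.564 T_right.
Vertical: T_left sin 56° + T_right sin 29° = 657.3.
Substituting the horizontal relation into the vertical equation gives 1.781 T_right = 657.3, so T_right = 368.9 N.

T_right ≈ 369 N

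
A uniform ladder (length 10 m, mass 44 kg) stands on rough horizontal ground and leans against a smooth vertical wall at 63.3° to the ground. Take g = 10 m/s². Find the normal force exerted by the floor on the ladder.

N_floor ≈ 440 N

ΣF_y = 0: N_floor = 44×10 = 440 N.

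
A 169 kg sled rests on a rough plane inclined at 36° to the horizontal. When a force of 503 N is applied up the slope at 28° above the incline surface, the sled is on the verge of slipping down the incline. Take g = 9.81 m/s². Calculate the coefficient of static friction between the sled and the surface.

On the verge of sliding down the incline, friction is at its maximum μN and acts up the slope.
Perpendicular to incline: N = W cos 36° − P sin 28° = 1341 − 236.1 = 1105 N.
Along incline: P cos 28° + μN = W sin 36° → μ = (W sin 36° − P cos 28°) / N = 0.4799.

μ ≈ 0.480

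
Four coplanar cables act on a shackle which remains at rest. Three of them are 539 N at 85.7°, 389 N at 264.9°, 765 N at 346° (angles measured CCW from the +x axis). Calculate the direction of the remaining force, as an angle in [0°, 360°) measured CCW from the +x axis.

Sum the known components: ΣF_x = 748.1 N, ΣF_y = -35.05 N.
For equilibrium the remaining force must supply (−ΣF_x, −ΣF_y) = (-748.1, 35.05) N.
Magnitude = √((-748.1)² + (35.05)²) = 748.9 N; direction = atan2(35.05, -748.1) = 177.3°.

θ ≈ 177°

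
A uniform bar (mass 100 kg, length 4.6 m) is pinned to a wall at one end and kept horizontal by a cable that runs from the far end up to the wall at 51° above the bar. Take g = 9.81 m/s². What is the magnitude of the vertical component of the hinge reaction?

|H_y| ≈ 490 N

Take torques about the hinge: T sin 51° · 4.6 = 100×9.81×2.3 = 2256.3 N·m.
So T = 2256.3 / (0.7771 × 4.6) = 631.16 N.
ΣF_y = 0: H_y = (100×9.81) − T sin 51° = 981 − 490.5 = 490.5 N.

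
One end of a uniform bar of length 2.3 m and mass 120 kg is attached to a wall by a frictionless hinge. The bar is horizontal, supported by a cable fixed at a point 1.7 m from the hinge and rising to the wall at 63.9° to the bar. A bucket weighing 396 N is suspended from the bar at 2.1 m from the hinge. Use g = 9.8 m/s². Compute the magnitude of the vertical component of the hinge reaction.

Take torques about the hinge: T sin 63.9° · 1.7 = 120×9.8×1.15 + 396×2.1 = 2184 N·m.
So T = 2184 / (0.8980 × 1.7) = 1430.6 N.
ΣF_y = 0: H_y = (120×9.8 + 396) − T sin 63.9° = 1572 − 1284.7 = 287.29 N.

|H_y| ≈ 287 N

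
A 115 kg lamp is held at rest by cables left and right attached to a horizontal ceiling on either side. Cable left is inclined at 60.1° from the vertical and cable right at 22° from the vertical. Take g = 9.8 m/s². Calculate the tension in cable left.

Angles from the horizontal: cable left is 90° − 60.1° = 29.9°, cable right is 90° − 22° = 68°.
Weight W = 115 × 9.8 = 1127 N acts straight down.
Horizontal: T_left cos 29.9° = T_right cos 68°  →  T_right = 2.314 T_left.
Vertical: T_left sin 29.9° + T_right sin 68° = 1127.
Substituting the horizontal relation into the vertical equation gives 2.644 T_left = 1127, so T_left = 426.2 N.

T_left ≈ 426 N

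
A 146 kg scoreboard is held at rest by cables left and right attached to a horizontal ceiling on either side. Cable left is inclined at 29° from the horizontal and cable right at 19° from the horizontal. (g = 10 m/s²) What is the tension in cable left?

Weight W = 146 × 10 = 1460 N acts straight down.
Horizontal: T_left cos 29° = T_right cos 19°  →  T_right = 0.925 T_left.
Vertical: T_left sin 29° + T_right sin 19° = 1460.
Substituting the horizontal relation into the vertical equation gives 0.786 T_left = 1460, so T_left = 1858 N.

T_left ≈ 1860 N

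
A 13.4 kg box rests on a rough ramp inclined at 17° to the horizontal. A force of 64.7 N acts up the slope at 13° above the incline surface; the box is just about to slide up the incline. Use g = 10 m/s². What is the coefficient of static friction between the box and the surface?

On the verge of sliding up the incline, friction is at its maximum μN and acts down the slope.
Perpendicular to incline: N = W cos 17° − P sin 13° = 128.1 − 14.55 = 113.6 N.
Along incline: P cos 13° − μN = W sin 17° → μ = −(W sin 17° − P cos 13°) / N = 0.2101.

μ ≈ 0.210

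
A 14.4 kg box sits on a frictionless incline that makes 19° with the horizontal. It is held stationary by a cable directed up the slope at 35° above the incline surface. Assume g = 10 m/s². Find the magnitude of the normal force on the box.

Take axes along and perpendicular to the incline. Weight components: W sin 19° = 46.88 N down-slope, W cos 19° = 136.2 N into the surface.
Along incline: T cos 35° = W sin 19° → T = 57.23 N.
Perpendicular: N = W cos 19° − T sin 35° = 103.3 N.

N ≈ 103 N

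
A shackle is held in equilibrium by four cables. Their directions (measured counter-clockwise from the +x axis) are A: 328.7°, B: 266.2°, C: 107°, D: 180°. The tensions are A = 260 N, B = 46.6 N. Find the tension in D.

T_D ≈ 164 N

Resolve: ΣF_x = 260 cos 328.7° + 46.6 cos 266.2° + T_C cos 107° + T_D cos 180° = 0.
        ΣF_y = 260 sin 328.7° + 46.6 sin 266.2° + T_C sin 107° + T_D sin 180° = 0.
The known terms sum to (219.1, -181.6) N, so -0.2924 T_C − 1.0000 T_D = -219.1 and 0.9563 T_C + 0.0000 T_D = 181.6.
Solving simultaneously: T_C = 189.9 N, T_D = 163.6 N.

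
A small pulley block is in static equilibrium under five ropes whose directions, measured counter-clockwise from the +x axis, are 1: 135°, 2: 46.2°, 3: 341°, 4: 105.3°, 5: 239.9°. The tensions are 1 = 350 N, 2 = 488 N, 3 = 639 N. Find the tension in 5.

T_5 ≈ 1090 N

Resolve: ΣF_x = 350 cos 135° + 488 cos 46.2° + 639 cos 341° + T_4 cos 105.3° + T_5 cos 239.9° = 0.
        ΣF_y = 350 sin 135° + 488 sin 46.2° + 639 sin 341° + T_4 sin 105.3° + T_5 sin 239.9° = 0.
The known terms sum to (694.5, 391.7) N, so -0.2639 T_4 − 0.5015 T_5 = -694.5 and 0.9646 T_4 − 0.8652 T_5 = -391.7.
Solving simultaneously: T_4 = 567.9 N, T_5 = 1086 N.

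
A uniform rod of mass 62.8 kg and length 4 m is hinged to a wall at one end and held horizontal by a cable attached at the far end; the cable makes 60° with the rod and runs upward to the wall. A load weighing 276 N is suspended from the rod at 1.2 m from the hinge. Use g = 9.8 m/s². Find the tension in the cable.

T ≈ 451 N

Take torques about the hinge: T sin 60° · 4 = 62.8×9.8×2 + 276×1.2 = 1562.1 N·m.
So T = 1562.1 / (0.8660 × 4) = 450.93 N.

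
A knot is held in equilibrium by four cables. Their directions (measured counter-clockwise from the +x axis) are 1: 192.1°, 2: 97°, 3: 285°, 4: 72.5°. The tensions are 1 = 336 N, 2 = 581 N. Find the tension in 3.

T_3 ≈ 992 N

Resolve: ΣF_x = 336 cos 192.1° + 581 cos 97° + T_3 cos 285° + T_4 cos 72.5° = 0.
        ΣF_y = 336 sin 192.1° + 581 sin 97° + T_3 sin 285° + T_4 sin 72.5° = 0.
The known terms sum to (-399.3, 506.2) N, so 0.2588 T_3 + 0.3007 T_4 = 399.3 and -0.9659 T_3 + 0.9537 T_4 = -506.2.
Solving simultaneously: T_3 = 992.2 N, T_4 = 474.1 N.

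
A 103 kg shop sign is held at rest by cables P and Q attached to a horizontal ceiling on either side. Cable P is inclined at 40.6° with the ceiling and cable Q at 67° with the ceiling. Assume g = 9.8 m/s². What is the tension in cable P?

Weight W = 103 × 9.8 = 1009 N acts straight down.
Horizontal: T_P cos 40.6° = T_Q cos 67°  →  T_Q = 1.943 T_P.
Vertical: T_P sin 40.6° + T_Q sin 67° = 1009.
Substituting the horizontal relation into the vertical equation gives 2.44 T_P = 1009, so T_P = 413.8 N.

T_P ≈ 414 N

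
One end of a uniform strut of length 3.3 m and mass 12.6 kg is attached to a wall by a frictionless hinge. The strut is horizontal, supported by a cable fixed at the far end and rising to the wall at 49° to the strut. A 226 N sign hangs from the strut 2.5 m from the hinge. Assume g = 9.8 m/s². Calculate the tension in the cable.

Take torques about the hinge: T sin 49° · 3.3 = 12.6×9.8×1.65 + 226×2.5 = 768.74 N·m.
So T = 768.74 / (0.7547 × 3.3) = 308.66 N.

T ≈ 309 N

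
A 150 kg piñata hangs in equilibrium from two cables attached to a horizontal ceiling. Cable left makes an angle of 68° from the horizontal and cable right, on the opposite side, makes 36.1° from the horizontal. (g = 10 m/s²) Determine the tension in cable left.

Weight W = 150 × 10 = 1500 N acts straight down.
Horizontal: T_left cos 68° = T_right cos 36.1°  →  T_right = 0.4636 T_left.
Vertical: T_left sin 68° + T_right sin 36.1° = 1500.
Substituting the horizontal relation into the vertical equation gives 1.2 T_left = 1500, so T_left = 1250 N.

T_left ≈ 1250 N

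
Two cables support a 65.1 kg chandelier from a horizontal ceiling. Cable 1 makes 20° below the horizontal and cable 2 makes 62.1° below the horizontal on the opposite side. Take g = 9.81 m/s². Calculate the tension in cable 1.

Weight W = 65.1 × 9.81 = 638.6 N acts straight down.
Horizontal: T_1 cos 20° = T_2 cos 62.1°  →  T_2 = 2.008 T_1.
Vertical: T_1 sin 20° + T_2 sin 62.1° = 638.6.
Substituting the horizontal relation into the vertical equation gives 2.117 T_1 = 638.6, so T_1 = 301.7 N.

T_1 ≈ 302 N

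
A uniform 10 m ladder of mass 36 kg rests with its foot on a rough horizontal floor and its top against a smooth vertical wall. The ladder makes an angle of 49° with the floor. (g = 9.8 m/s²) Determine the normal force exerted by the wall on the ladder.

N_wall ≈ 153 N

Torques about the foot: N_wall · 10 sin 49° = 36×9.8×5 cos 49° → N_wall = 153.34 N.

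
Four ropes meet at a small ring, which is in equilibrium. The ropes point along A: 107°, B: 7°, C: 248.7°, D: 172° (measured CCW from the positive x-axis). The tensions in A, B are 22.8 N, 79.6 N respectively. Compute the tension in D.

Resolve: ΣF_x = 22.8 cos 107° + 79.6 cos 7° + T_C cos 248.7° + T_D cos 172° = 0.
        ΣF_y = 22.8 sin 107° + 79.6 sin 7° + T_C sin 248.7° + T_D sin 172° = 0.
The known terms sum to (72.34, 31.5) N, so -0.3633 T_C − 0.9903 T_D = -72.34 and -0.9317 T_C + 0.1392 T_D = -31.5.
Solving simultaneously: T_C = 42.40 N, T_D = 57.50 N.

T_D ≈ 57.5 N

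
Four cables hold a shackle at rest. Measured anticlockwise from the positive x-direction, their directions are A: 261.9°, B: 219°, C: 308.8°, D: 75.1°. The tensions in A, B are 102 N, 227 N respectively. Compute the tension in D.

T_D ≈ 374 N

Resolve: ΣF_x = 102 cos 261.9° + 227 cos 219° + T_C cos 308.8° + T_D cos 75.1° = 0.
        ΣF_y = 102 sin 261.9° + 227 sin 219° + T_C sin 308.8° + T_D sin 75.1° = 0.
The known terms sum to (-190.8, -243.8) N, so 0.6266 T_C + 0.2571 T_D = 190.8 and -0.7793 T_C + 0.9664 T_D = 243.8.
Solving simultaneously: T_C = 151 N, T_D = 374.1 N.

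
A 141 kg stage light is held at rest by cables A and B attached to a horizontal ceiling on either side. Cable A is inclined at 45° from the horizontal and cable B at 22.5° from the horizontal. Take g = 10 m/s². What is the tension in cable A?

T_A ≈ 1410 N

Weight W = 141 × 10 = 1410 N acts straight down.
Horizontal: T_A cos 45° = T_B cos 22.5°  →  T_B = 0.7654 T_A.
Vertical: T_A sin 45° + T_B sin 22.5° = 1410.
Substituting the horizontal relation into the vertical equation gives 1 T_A = 1410, so T_A = 1410 N.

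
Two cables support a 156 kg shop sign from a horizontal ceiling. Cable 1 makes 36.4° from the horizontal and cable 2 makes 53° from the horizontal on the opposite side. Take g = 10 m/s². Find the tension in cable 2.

T_2 ≈ 1260 N

Weight W = 156 × 10 = 1560 N acts straight down.
Horizontal: T_1 cos 36.4° = T_2 cos 53°  →  T_1 = 0.7477 T_2.
Vertical: T_1 sin 36.4° + T_2 sin 53° = 1560.
Substituting the horizontal relation into the vertical equation gives 1.242 T_2 = 1560, so T_2 = 1256 N.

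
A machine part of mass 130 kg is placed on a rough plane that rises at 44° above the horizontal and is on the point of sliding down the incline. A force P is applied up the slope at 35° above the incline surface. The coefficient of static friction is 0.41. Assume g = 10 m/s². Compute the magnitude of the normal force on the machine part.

On the verge of sliding down the incline, friction equals μN and acts up the slope.
Perpendicular: N + P sin 35° = W cos 44° = 935.1 N.
Along incline: P cos 35° + μN = W sin 44° with W sin 44° = 903.1 N.
Solving the pair for P and N: P = 889.8 N, N = 424.8 N (and f = μN = 174.2 N).

N ≈ 425 N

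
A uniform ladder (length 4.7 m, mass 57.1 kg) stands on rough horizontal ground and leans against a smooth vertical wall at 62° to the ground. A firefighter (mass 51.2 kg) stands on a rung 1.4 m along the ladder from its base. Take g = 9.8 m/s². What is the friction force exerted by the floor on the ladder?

Torques about the foot: N_wall · 4.7 sin 62° = 57.1×9.8×2.35 cos 62° + 51.2×9.8×1.4 cos 62° → N_wall = 228.24 N.
ΣF_x = 0: f_floor = N_wall = 228.24 N.

f ≈ 228 N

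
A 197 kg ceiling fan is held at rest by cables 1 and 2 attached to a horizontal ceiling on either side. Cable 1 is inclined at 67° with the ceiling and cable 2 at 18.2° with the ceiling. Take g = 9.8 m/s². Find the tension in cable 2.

Weight W = 197 × 9.8 = 1931 N acts straight down.
Horizontal: T_1 cos 67° = T_2 cos 18.2°  →  T_1 = 2.431 T_2.
Vertical: T_1 sin 67° + T_2 sin 18.2° = 1931.
Substituting the horizontal relation into the vertical equation gives 2.55 T_2 = 1931, so T_2 = 757 N.

T_2 ≈ 757 N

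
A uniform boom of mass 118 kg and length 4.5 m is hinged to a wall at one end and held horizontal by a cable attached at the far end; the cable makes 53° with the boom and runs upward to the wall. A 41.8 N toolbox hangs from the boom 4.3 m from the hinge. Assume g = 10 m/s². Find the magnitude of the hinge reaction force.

|H| ≈ 759 N

Take torques about the hinge: T sin 53° · 4.5 = 118×10×2.25 + 41.8×4.3 = 2834.7 N·m.
So T = 2834.7 / (0.7986 × 4.5) = 788.77 N.
ΣF_x = 0: H_x = T cos 53° = 474.7 N.
ΣF_y = 0: H_y = (118×10 + 41.8) − T sin 53° = 1221.8 − 629.94 = 591.86 N.
|H| = √(H_x² + H_y²) = √((474.7)² + (591.86)²) = 758.7 N.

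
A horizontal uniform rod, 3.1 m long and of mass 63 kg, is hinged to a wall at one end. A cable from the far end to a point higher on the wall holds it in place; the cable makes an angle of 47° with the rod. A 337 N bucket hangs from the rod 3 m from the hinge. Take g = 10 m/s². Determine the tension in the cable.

T ≈ 877 N

Take torques about the hinge: T sin 47° · 3.1 = 63×10×1.55 + 337×3 = 1987.5 N·m.
So T = 1987.5 / (0.7314 × 3.1) = 876.63 N.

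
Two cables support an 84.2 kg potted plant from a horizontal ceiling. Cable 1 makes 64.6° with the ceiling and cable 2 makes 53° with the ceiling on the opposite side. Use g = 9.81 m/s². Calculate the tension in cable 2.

Weight W = 84.2 × 9.81 = 826 N acts straight down.
Horizontal: T_1 cos 64.6° = T_2 cos 53°  →  T_1 = 1.403 T_2.
Vertical: T_1 sin 64.6° + T_2 sin 53° = 826.
Substituting the horizontal relation into the vertical equation gives 2.066 T_2 = 826, so T_2 = 399.8 N.

T_2 ≈ 400 N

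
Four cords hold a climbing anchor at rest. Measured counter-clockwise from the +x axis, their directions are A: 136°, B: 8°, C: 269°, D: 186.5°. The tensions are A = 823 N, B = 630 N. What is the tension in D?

T_D ≈ 20.5 N

Resolve: ΣF_x = 823 cos 136° + 630 cos 8° + T_C cos 269° + T_D cos 186.5° = 0.
        ΣF_y = 823 sin 136° + 630 sin 8° + T_C sin 269° + T_D sin 186.5° = 0.
The known terms sum to (31.85, 659.4) N, so -0.0175 T_C − 0.9936 T_D = -31.85 and -0.9998 T_C − 0.1132 T_D = -659.4.
Solving simultaneously: T_C = 657.2 N, T_D = 20.52 N.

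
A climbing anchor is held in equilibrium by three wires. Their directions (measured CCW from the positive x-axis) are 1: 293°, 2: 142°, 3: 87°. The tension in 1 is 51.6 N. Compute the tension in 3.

T_3 ≈ 30.5 N

Resolve: ΣF_x = 51.6 cos 293° + T_2 cos 142° + T_3 cos 87° = 0.
        ΣF_y = 51.6 sin 293° + T_2 sin 142° + T_3 sin 87° = 0.
The known terms sum to (20.16, -47.5) N, so -0.7880 T_2 + 0.0523 T_3 = -20.16 and 0.6157 T_2 + 0.9986 T_3 = 47.5.
Solving simultaneously: T_2 = 27.61 N, T_3 = 30.54 N.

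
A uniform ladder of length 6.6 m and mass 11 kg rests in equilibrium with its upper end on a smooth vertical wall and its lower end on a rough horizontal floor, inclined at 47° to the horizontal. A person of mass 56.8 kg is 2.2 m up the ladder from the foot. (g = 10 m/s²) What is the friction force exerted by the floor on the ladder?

Torques about the foot: N_wall · 6.6 sin 47° = 11×10×3.3 cos 47° + 56.8×10×2.2 cos 47° → N_wall = 227.84 N.
ΣF_x = 0: f_floor = N_wall = 227.84 N.

f ≈ 228 N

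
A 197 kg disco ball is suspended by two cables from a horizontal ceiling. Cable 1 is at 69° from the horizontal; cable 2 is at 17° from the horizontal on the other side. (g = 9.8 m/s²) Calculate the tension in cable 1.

Weight W = 197 × 9.8 = 1931 N acts straight down.
Horizontal: T_1 cos 69° = T_2 cos 17°  →  T_2 = 0.3747 T_1.
Vertical: T_1 sin 69° + T_2 sin 17° = 1931.
Substituting the horizontal relation into the vertical equation gives 1.043 T_1 = 1931, so T_1 = 1851 N.

T_1 ≈ 1850 N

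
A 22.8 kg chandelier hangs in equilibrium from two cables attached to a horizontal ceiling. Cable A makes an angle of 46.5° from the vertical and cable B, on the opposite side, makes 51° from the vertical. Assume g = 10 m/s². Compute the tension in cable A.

T_A ≈ 179 N

Angles from the horizontal: cable A is 90° − 46.5° = 43.5°, cable B is 90° − 51° = 39°.
Weight W = 22.8 × 10 = 228 N acts straight down.
Horizontal: T_A cos 43.5° = T_B cos 39°  →  T_B = 0.9334 T_A.
Vertical: T_A sin 43.5° + T_B sin 39° = 228.
Substituting the horizontal relation into the vertical equation gives 1.276 T_A = 228, so T_A = 178.7 N.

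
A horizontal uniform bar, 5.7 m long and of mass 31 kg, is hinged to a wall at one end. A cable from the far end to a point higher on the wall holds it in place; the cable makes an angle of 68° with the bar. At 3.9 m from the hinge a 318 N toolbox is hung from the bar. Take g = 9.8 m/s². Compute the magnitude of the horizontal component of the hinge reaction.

Take torques about the hinge: T sin 68° · 5.7 = 31×9.8×2.85 + 318×3.9 = 2106 N·m.
So T = 2106 / (0.9272 × 5.7) = 398.5 N.
ΣF_x = 0: H_x = T cos 68° = 149.28 N.

H_x ≈ 149 N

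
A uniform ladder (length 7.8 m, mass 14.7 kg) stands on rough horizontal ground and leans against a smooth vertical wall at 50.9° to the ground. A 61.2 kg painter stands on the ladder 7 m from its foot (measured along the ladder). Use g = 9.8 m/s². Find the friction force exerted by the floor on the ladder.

Torques about the foot: N_wall · 7.8 sin 50.9° = 14.7×9.8×3.9 cos 50.9° + 61.2×9.8×7 cos 50.9° → N_wall = 495.96 N.
ΣF_x = 0: f_floor = N_wall = 495.96 N.

f ≈ 496 N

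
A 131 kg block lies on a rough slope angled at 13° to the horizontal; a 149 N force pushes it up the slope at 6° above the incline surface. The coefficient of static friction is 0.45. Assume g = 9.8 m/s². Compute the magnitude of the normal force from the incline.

N ≈ 1240 N

Axes along / perpendicular to the incline. W sin 13° = 288.8 N down-slope; W cos 13° = 1251 N into the surface.
Perpendicular: N = W cos 13° − P sin 6° = 1251 − 15.57 = 1235 N.
Along incline: P cos 6° + f = W sin 13° (friction acts up-slope) → f = 288.8 − 148.2 = 140.6 N.
|f| = 140.6 N ≤ μN = 555.9 N, so the block is indeed static.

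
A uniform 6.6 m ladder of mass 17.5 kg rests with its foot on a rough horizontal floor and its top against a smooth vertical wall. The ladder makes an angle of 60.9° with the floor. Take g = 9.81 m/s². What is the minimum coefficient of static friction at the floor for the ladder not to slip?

ΣF_y = 0: N_floor = 17.5×9.81 = 171.68 N.
Torques about the foot: N_wall · 6.6 sin 60.9° = 17.5×9.81×3.3 cos 60.9° → N_wall = 47.777 N.
ΣF_x = 0: f_floor = N_wall = 47.777 N.
μ_min = f_floor / N_floor = 47.777 / 171.68 = 0.2783.

μ_min ≈ 0.278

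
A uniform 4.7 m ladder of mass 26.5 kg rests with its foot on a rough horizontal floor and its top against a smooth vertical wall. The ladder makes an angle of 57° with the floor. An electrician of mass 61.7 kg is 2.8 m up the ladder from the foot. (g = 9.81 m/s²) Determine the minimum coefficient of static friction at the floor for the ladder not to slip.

ΣF_y = 0: N_floor = 26.5×9.81 + 61.7×9.81 = 865.24 N.
Torques about the foot: N_wall · 4.7 sin 57° = 26.5×9.81×2.35 cos 57° + 61.7×9.81×2.8 cos 57° → N_wall = 318.58 N.
ΣF_x = 0: f_floor = N_wall = 318.58 N.
μ_min = f_floor / N_floor = 318.58 / 865.24 = 0.3682.

μ_min ≈ 0.368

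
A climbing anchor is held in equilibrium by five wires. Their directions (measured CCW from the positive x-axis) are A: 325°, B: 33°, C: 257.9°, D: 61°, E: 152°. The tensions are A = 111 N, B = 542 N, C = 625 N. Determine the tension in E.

Resolve: ΣF_x = 111 cos 325° + 542 cos 33° + 625 cos 257.9° + T_D cos 61° + T_E cos 152° = 0.
        ΣF_y = 111 sin 325° + 542 sin 33° + 625 sin 257.9° + T_D sin 61° + T_E sin 152° = 0.
The known terms sum to (414.5, -379.6) N, so 0.4848 T_D − 0.8829 T_E = -414.5 and 0.8746 T_D + 0.4695 T_E = 379.6.
Solving simultaneously: T_D = 140.6 N, T_E = 546.6 N.

T_E ≈ 547 N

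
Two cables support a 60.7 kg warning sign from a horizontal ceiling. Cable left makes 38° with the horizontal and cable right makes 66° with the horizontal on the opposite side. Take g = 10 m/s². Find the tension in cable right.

Weight W = 60.7 × 10 = 607 N acts straight down.
Horizontal: T_left cos 38° = T_right cos 66°  →  T_left = 0.5162 T_right.
Vertical: T_left sin 38° + T_right sin 66° = 607.
Substituting the horizontal relation into the vertical equation gives 1.231 T_right = 607, so T_right = 493 N.

T_right ≈ 493 N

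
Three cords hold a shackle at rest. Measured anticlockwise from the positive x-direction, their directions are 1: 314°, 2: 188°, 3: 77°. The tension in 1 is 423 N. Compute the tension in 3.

T_3 ≈ 367 N

Resolve: ΣF_x = 423 cos 314° + T_2 cos 188° + T_3 cos 77° = 0.
        ΣF_y = 423 sin 314° + T_2 sin 188° + T_3 sin 77° = 0.
The known terms sum to (293.8, -304.3) N, so -0.9903 T_2 + 0.2250 T_3 = -293.8 and -0.1392 T_2 + 0.9744 T_3 = 304.3.
Solving simultaneously: T_2 = 380 N, T_3 = 366.6 N.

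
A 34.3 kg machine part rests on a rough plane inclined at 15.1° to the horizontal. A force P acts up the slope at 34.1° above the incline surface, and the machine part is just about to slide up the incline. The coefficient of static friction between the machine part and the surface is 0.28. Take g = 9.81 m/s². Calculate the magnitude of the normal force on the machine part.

N ≈ 223 N

On the verge of sliding up the incline, friction equals μN and acts down the slope.
Perpendicular: N + P sin 34.1° = W cos 15.1° = 324.9 N.
Along incline: P cos 34.1° = W sin 15.1° + μN  with W sin 15.1° = 87.66 N.
Solving the pair for P and N: P = 181.3 N, N = 223.2 N (and f = μN = 62.5 N).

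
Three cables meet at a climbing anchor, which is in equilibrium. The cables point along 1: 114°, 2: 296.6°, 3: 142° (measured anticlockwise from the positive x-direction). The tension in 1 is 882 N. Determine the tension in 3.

T_3 ≈ 93.3 N

Resolve: ΣF_x = 882 cos 114° + T_2 cos 296.6° + T_3 cos 142° = 0.
        ΣF_y = 882 sin 114° + T_2 sin 296.6° + T_3 sin 142° = 0.
The known terms sum to (-358.7, 805.7) N, so 0.4478 T_2 − 0.7880 T_3 = 358.7 and -0.8942 T_2 + 0.6157 T_3 = -805.7.
Solving simultaneously: T_2 = 965.4 N, T_3 = 93.28 N.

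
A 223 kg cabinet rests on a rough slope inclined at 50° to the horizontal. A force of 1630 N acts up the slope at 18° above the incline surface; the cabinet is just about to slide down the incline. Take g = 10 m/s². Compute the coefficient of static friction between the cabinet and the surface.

μ ≈ 0.170

On the verge of sliding down the incline, friction is at its maximum μN and acts up the slope.
Perpendicular to incline: N = W cos 50° − P sin 18° = 1433 − 503.7 = 929.7 N.
Along incline: P cos 18° + μN = W sin 50° → μ = (W sin 50° − P cos 18°) / N = 0.17.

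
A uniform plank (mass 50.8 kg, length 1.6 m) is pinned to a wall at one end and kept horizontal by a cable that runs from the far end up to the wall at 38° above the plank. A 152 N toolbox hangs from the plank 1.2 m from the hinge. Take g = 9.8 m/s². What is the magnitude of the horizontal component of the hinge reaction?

H_x ≈ 465 N

Take torques about the hinge: T sin 38° · 1.6 = 50.8×9.8×0.8 + 152×1.2 = 580.67 N·m.
So T = 580.67 / (0.6157 × 1.6) = 589.48 N.
ΣF_x = 0: H_x = T cos 38° = 464.52 N.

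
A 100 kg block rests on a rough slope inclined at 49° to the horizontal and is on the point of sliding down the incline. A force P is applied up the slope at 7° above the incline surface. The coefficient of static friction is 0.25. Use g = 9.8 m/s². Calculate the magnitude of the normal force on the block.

N ≈ 570 N

On the verge of sliding down the incline, friction equals μN and acts up the slope.
Perpendicular: N + P sin 7° = W cos 49° = 642.9 N.
Along incline: P cos 7° + μN = W sin 49° with W sin 49° = 739.6 N.
Solving the pair for P and N: P = 601.7 N, N = 569.6 N (and f = μN = 142.4 N).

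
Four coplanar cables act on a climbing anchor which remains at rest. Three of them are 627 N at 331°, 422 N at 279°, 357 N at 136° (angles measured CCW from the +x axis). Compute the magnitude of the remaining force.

F ≈ 593 N

Sum the known components: ΣF_x = 357.6 N, ΣF_y = -472.8 N.
For equilibrium the remaining force must supply (−ΣF_x, −ΣF_y) = (-357.6, 472.8) N.
Magnitude = √((-357.6)² + (472.8)²) = 592.8 N; direction = atan2(472.8, -357.6) = 127.1°.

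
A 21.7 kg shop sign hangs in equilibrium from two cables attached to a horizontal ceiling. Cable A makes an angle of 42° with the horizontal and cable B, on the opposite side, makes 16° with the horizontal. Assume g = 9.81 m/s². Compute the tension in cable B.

T_B ≈ 187 N

Weight W = 21.7 × 9.81 = 212.9 N acts straight down.
Horizontal: T_A cos 42° = T_B cos 16°  →  T_A = 1.294 T_B.
Vertical: T_A sin 42° + T_B sin 16° = 212.9.
Substituting the horizontal relation into the vertical equation gives 1.141 T_B = 212.9, so T_B = 186.5 N.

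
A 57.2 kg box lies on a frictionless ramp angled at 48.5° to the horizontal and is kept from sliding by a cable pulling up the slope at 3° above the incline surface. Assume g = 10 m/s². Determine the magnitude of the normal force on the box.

N ≈ 357 N

Take axes along and perpendicular to the incline. Weight components: W sin 48.5° = 428.4 N down-slope, W cos 48.5° = 379 N into the surface.
Along incline: T cos 3° = W sin 48.5° → T = 429 N.
Perpendicular: N = W cos 48.5° − T sin 3° = 356.6 N.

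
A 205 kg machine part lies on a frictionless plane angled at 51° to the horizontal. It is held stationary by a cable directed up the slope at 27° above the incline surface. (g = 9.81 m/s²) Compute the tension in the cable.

Take axes along and perpendicular to the incline. Weight components: W sin 51° = 1563 N down-slope, W cos 51° = 1266 N into the surface.
Along incline: T cos 27° = W sin 51° → T = 1754 N.
Perpendicular: N = W cos 51° − T sin 27° = 469.3 N.

T ≈ 1750 N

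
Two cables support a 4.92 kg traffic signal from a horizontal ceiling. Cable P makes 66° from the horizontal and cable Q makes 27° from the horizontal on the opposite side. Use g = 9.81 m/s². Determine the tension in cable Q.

Weight W = 4.92 × 9.81 = 48.27 N acts straight down.
Horizontal: T_P cos 66° = T_Q cos 27°  →  T_P = 2.191 T_Q.
Vertical: T_P sin 66° + T_Q sin 27° = 48.27.
Substituting the horizontal relation into the vertical equation gives 2.455 T_Q = 48.27, so T_Q = 19.66 N.

T_Q ≈ 19.7 N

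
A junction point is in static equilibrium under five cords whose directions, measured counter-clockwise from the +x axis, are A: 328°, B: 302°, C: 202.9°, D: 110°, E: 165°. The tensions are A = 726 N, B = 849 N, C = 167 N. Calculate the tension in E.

T_E ≈ 558 N

Resolve: ΣF_x = 726 cos 328° + 849 cos 302° + 167 cos 202.9° + T_D cos 110° + T_E cos 165° = 0.
        ΣF_y = 726 sin 328° + 849 sin 302° + 167 sin 202.9° + T_D sin 110° + T_E sin 165° = 0.
The known terms sum to (911.7, -1170) N, so -0.3420 T_D − 0.9659 T_E = -911.7 and 0.9397 T_D + 0.2588 T_E = 1170.
Solving simultaneously: T_D = 1091 N, T_E = 557.5 N.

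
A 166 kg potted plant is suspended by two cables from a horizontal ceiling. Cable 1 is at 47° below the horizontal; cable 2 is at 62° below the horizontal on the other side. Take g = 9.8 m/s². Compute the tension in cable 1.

Weight W = 166 × 9.8 = 1627 N acts straight down.
Horizontal: T_1 cos 47° = T_2 cos 62°  →  T_2 = 1.453 T_1.
Vertical: T_1 sin 47° + T_2 sin 62° = 1627.
Substituting the horizontal relation into the vertical equation gives 2.014 T_1 = 1627, so T_1 = 807.7 N.

T_1 ≈ 808 N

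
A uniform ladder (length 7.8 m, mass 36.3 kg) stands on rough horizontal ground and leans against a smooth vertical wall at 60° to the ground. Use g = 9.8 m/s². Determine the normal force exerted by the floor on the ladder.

ΣF_y = 0: N_floor = 36.3×9.8 = 355.74 N.

N_floor ≈ 356 N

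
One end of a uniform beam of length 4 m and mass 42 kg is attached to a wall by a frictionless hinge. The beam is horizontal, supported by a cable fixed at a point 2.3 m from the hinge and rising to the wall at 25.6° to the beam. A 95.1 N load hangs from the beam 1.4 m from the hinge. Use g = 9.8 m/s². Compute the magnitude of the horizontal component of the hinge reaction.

H_x ≈ 868 N

Take torques about the hinge: T sin 25.6° · 2.3 = 42×9.8×2 + 95.1×1.4 = 956.34 N·m.
So T = 956.34 / (0.4321 × 2.3) = 962.31 N.
ΣF_x = 0: H_x = T cos 25.6° = 867.84 N.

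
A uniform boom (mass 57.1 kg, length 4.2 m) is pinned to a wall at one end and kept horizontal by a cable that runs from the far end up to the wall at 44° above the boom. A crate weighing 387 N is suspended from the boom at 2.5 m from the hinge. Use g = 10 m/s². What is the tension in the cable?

Take torques about the hinge: T sin 44° · 4.2 = 57.1×10×2.1 + 387×2.5 = 2166.6 N·m.
So T = 2166.6 / (0.6947 × 4.2) = 742.61 N.

T ≈ 743 N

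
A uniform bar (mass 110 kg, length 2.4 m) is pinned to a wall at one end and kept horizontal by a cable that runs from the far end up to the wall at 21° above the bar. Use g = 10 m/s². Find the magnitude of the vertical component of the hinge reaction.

|H_y| ≈ 550 N

Take torques about the hinge: T sin 21° · 2.4 = 110×10×1.2 = 1320 N·m.
So T = 1320 / (0.3584 × 2.4) = 1534.7 N.
ΣF_y = 0: H_y = (110×10) − T sin 21° = 1100 − 550 = 550 N.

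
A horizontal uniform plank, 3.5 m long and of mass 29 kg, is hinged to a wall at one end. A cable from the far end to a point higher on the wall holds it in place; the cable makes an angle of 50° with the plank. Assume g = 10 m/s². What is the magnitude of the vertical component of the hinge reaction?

|H_y| ≈ 145 N

Take torques about the hinge: T sin 50° · 3.5 = 29×10×1.75 = 507.5 N·m.
So T = 507.5 / (0.7660 × 3.5) = 189.28 N.
ΣF_y = 0: H_y = (29×10) − T sin 50° = 290 − 145 = 145 N.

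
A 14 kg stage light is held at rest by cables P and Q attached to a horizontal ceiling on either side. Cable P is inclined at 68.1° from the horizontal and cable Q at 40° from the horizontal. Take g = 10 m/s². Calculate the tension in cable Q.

T_Q ≈ 54.9 N

Weight W = 14 × 10 = 140 N acts straight down.
Horizontal: T_P cos 68.1° = T_Q cos 40°  →  T_P = 2.054 T_Q.
Vertical: T_P sin 68.1° + T_Q sin 40° = 140.
Substituting the horizontal relation into the vertical equation gives 2.548 T_Q = 140, so T_Q = 54.94 N.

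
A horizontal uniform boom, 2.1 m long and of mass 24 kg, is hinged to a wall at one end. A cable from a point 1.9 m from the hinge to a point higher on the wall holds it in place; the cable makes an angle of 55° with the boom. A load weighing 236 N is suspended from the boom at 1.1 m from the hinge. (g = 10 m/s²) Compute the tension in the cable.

T ≈ 329 N

Take torques about the hinge: T sin 55° · 1.9 = 24×10×1.05 + 236×1.1 = 511.6 N·m.
So T = 511.6 / (0.8192 × 1.9) = 328.71 N.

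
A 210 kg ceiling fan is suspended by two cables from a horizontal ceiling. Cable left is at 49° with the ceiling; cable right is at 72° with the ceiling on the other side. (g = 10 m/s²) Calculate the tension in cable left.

Weight W = 210 × 10 = 2100 N acts straight down.
Horizontal: T_left cos 49° = T_right cos 72°  →  T_right = 2.123 T_left.
Vertical: T_left sin 49° + T_right sin 72° = 2100.
Substituting the horizontal relation into the vertical equation gives 2.774 T_left = 2100, so T_left = 757.1 N.

T_left ≈ 757 N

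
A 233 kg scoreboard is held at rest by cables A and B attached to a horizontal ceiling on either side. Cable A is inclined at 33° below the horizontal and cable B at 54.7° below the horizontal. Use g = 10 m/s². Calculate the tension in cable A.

T_A ≈ 1350 N

Weight W = 233 × 10 = 2330 N acts straight down.
Horizontal: T_A cos 33° = T_B cos 54.7°  →  T_B = 1.451 T_A.
Vertical: T_A sin 33° + T_B sin 54.7° = 2330.
Substituting the horizontal relation into the vertical equation gives 1.729 T_A = 2330, so T_A = 1347 N.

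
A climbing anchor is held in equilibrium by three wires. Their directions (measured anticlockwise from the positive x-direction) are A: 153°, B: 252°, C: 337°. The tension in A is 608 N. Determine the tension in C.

Resolve: ΣF_x = 608 cos 153° + T_B cos 252° + T_C cos 337° = 0.
        ΣF_y = 608 sin 153° + T_B sin 252° + T_C sin 337° = 0.
The known terms sum to (-541.7, 276) N, so -0.3090 T_B + 0.9205 T_C = 541.7 and -0.9511 T_B − 0.3907 T_C = -276.
Solving simultaneously: T_B = 42.57 N, T_C = 602.8 N.

T_C ≈ 603 N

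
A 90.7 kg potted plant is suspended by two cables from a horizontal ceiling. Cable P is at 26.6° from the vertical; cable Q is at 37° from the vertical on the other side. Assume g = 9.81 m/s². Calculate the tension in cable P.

Angles from the horizontal: cable P is 90° − 26.6° = 63.4°, cable Q is 90° − 37° = 53°.
Weight W = 90.7 × 9.81 = 889.8 N acts straight down.
Horizontal: T_P cos 63.4° = T_Q cos 53°  →  T_Q = 0.744 T_P.
Vertical: T_P sin 63.4° + T_Q sin 53° = 889.8.
Substituting the horizontal relation into the vertical equation gives 1.488 T_P = 889.8, so T_P = 597.8 N.

T_P ≈ 598 N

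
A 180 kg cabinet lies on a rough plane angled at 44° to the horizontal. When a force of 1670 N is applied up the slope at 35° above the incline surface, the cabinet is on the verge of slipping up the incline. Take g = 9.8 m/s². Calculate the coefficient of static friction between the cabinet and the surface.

μ ≈ 0.458

On the verge of sliding up the incline, friction is at its maximum μN and acts down the slope.
Perpendicular to incline: N = W cos 44° − P sin 35° = 1269 − 957.9 = 311 N.
Along incline: P cos 35° − μN = W sin 44° → μ = −(W sin 44° − P cos 35°) / N = 0.4585.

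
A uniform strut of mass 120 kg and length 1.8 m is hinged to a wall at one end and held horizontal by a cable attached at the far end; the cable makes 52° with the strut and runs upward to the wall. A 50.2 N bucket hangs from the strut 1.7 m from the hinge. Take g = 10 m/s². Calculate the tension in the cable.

T ≈ 822 N

Take torques about the hinge: T sin 52° · 1.8 = 120×10×0.9 + 50.2×1.7 = 1165.3 N·m.
So T = 1165.3 / (0.7880 × 1.8) = 821.58 N.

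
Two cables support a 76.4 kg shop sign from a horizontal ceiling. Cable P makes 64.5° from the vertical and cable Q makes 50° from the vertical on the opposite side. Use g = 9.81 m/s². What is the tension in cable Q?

T_Q ≈ 743 N

Angles from the horizontal: cable P is 90° − 64.5° = 25.5°, cable Q is 90° − 50° = 40°.
Weight W = 76.4 × 9.81 = 749.5 N acts straight down.
Horizontal: T_P cos 25.5° = T_Q cos 40°  →  T_P = 0.8487 T_Q.
Vertical: T_P sin 25.5° + T_Q sin 40° = 749.5.
Substituting the horizontal relation into the vertical equation gives 1.008 T_Q = 749.5, so T_Q = 743.4 N.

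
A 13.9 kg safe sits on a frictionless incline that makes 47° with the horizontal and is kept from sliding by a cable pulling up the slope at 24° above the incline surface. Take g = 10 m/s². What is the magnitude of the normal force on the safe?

Take axes along and perpendicular to the incline. Weight components: W sin 47° = 101.7 N down-slope, W cos 47° = 94.8 N into the surface.
Along incline: T cos 24° = W sin 47° → T = 111.3 N.
Perpendicular: N = W cos 47° − T sin 24° = 49.54 N.

N ≈ 49.5 N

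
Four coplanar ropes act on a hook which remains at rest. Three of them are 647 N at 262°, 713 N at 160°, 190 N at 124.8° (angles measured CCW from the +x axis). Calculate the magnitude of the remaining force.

F ≈ 901 N

Sum the known components: ΣF_x = -868.5 N, ΣF_y = -240.8 N.
For equilibrium the remaining force must supply (−ΣF_x, −ΣF_y) = (868.5, 240.8) N.
Magnitude = √((868.5)² + (240.8)²) = 901.3 N; direction = atan2(240.8, 868.5) = 15.5°.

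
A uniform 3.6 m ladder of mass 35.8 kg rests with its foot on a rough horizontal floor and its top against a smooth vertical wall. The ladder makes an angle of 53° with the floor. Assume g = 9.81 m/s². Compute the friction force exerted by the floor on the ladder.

Torques about the foot: N_wall · 3.6 sin 53° = 35.8×9.81×1.8 cos 53° → N_wall = 132.32 N.
ΣF_x = 0: f_floor = N_wall = 132.32 N.

f ≈ 132 N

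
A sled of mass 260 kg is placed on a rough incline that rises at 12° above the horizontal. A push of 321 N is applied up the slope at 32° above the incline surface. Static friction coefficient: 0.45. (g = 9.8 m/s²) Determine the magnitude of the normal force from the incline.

N ≈ 2320 N

Axes along / perpendicular to the incline. W sin 12° = 529.8 N down-slope; W cos 12° = 2492 N into the surface.
Perpendicular: N = W cos 12° − P sin 32° = 2492 − 170.1 = 2322 N.
Along incline: P cos 32° + f = W sin 12° (friction acts up-slope) → f = 529.8 − 272.2 = 257.5 N.
|f| = 257.5 N ≤ μN = 1045 N, so the sled is indeed static.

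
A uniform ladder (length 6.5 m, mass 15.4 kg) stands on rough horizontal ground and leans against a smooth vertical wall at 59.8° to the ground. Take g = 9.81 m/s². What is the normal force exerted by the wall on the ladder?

N_wall ≈ 44 N

Torques about the foot: N_wall · 6.5 sin 59.8° = 15.4×9.81×3.25 cos 59.8° → N_wall = 43.964 N.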